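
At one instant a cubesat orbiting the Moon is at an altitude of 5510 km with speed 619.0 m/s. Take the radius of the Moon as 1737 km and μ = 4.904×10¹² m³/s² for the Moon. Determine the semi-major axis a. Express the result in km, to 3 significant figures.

a ≈ 5050 km

r = 1737 + 5510 = 7247.0 km = 7.247×10⁶ m.
Specific orbital energy ε = v²/2 − μ/r = (619.0)²/2 − 4.904×10¹²/7.247×10⁶ = -4.851×10⁵ J/kg.
Since ε = −μ/(2a), a = −μ/(2ε) = 5.054×10⁶ m = 5054.5 km.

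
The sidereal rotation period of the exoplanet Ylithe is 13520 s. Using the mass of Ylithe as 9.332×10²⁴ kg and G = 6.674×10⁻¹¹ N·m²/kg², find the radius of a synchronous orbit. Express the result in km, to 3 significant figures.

r_sync ≈ 14200 km

μ = GM = 6.674×10⁻¹¹ × 9.332×10²⁴ = 6.228×10¹⁴ m³/s².
A synchronous orbit has period T, so by Kepler's third law a = (μT²/4π²)^(1/3).
μT²/4π² = 6.228×10¹⁴ × (1.352×10⁴)² / 39.48 = 2.884×10²¹ m³.
a = 1.423×10⁷ m = 14234 km.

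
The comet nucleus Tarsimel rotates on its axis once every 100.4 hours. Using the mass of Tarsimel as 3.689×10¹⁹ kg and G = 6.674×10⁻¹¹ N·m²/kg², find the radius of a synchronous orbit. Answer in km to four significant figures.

μ = GM = 6.674×10⁻¹¹ × 3.689×10¹⁹ = 2.462×10⁹ m³/s².
T = 100.4 hours = 3.614×10⁵ s.
A synchronous orbit has period T, so by Kepler's third law a = (μT²/4π²)^(1/3).
μT²/4π² = 2.462×10⁹ × (3.614×10⁵)² / 39.48 = 8.147×10¹⁸ m³.
a = 2.012×10⁶ m = 2012.2 km.

r_sync ≈ 2012 km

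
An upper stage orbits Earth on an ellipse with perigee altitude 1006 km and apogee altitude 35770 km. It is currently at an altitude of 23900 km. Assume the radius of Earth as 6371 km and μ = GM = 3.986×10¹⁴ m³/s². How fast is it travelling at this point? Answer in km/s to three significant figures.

v ≈ 3.20 km/s

r_p = 6371 + 1006 = 7377.0 km = 7.3770×10⁶ m.
r_a = 6371 + 35770 = 42141 km = 4.2141×10⁷ m.
r = 6371 + 23900 = 30271 km = 3.027×10⁷ m.
Semi-major axis a = (r_p + r_a)/2 = 24759 km = 2.476×10⁷ m.
Vis-viva: v² = μ(2/r − 1/a) = 3.986×10¹⁴ × (6.607×10⁻⁸ − 4.039×10⁻⁸) = 1.024×10⁷ m²/s².
v = 3199 m/s = 3.199 km/s.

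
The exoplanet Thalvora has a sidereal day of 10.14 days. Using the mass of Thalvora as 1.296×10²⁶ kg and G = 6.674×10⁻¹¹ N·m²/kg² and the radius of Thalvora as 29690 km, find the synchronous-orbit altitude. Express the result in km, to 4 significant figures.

h_sync ≈ 5.223×10⁵ km

μ = GM = 6.674×10⁻¹¹ × 1.296×10²⁶ = 8.650×10¹⁵ m³/s².
T = 10.14 days = 8.761×10⁵ s.
A synchronous orbit has period T, so by Kepler's third law a = (μT²/4π²)^(1/3).
μT²/4π² = 8.650×10¹⁵ × (8.761×10⁵)² / 39.48 = 1.682×10²⁶ m³.
a = 5.520×10⁸ m = 5.5197×10⁵ km.
Altitude h = a − R = 5.5197×10⁵ − 29690 = 5.2228×10⁵ km.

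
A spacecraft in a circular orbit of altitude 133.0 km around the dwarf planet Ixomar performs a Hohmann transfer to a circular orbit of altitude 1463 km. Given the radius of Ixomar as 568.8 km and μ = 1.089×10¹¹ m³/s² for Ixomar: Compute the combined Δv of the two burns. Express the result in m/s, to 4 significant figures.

Δv_total ≈ 152.0 m/s

r₁ = 568.8 + 133.0 = 701.80 km = 7.0180×10⁵ m.
r₂ = 568.8 + 1463 = 2031.8 km = 2.0318×10⁶ m.
Transfer ellipse a_t = (r₁ + r₂)/2 = 1.367×10⁶ m.
At r₁: circular v_c1 = √(μ/r₁) = 393.9 m/s; transfer-periapsis v_p = √[μ(2/r₁ − 1/a_t)] = 480.3 m/s.
Δv₁ = v_p − v_c1 = 86.36 m/s.
At r₂: circular v_c2 = √(μ/r₂) = 231.5 m/s; transfer-apoapsis v_a = √[μ(2/r₂ − 1/a_t)] = 165.9 m/s.
Δv₂ = v_c2 − v_a = 65.62 m/s.
Total Δv = Δv₁ + Δv₂ = 152.0 m/s.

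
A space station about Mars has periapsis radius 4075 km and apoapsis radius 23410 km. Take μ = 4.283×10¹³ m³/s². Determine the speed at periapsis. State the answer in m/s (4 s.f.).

Semi-major axis a = (r_p + r_a)/2 = 13742 km = 1.374×10⁷ m.
Vis-viva: v² = μ(2/r − 1/a) = 4.283×10¹³ × (4.908×10⁻⁷ − 7.277×10⁻⁸) = 1.790×10⁷ m²/s².
v = 4231 m/s.

v ≈ 4231 m/s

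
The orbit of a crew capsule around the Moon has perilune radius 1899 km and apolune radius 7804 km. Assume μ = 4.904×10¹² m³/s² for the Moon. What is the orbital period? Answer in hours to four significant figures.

T ≈ 8.422 hours

Semi-major axis a = (r_p + r_a)/2 = (1899.0 + 7804.0)/2 = 4851.5 km = 4.852×10⁶ m.
By Kepler's third law T = 2π√(a³/μ) = 2π × 4.825×10³ = 3.032×10⁴ s.
= 8.422 hours.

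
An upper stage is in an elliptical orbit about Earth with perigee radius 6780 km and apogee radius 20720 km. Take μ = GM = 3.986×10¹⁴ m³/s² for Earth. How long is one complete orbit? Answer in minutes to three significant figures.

T ≈ 267 minutes

Semi-major axis a = (r_p + r_a)/2 = (6780.0 + 20720)/2 = 13750 km = 1.375×10⁷ m.
By Kepler's third law T = 2π√(a³/μ) = 2π × 2.554×10³ = 1.605×10⁴ s.
= 267.4 minutes.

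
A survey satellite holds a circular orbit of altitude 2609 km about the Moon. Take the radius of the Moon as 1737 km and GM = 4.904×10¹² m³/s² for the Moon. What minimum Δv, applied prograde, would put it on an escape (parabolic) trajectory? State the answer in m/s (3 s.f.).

r = 1737 + 2609 = 4346.0 km = 4.3460×10⁶ m.
Circular speed v_c = √(μ/r) = 1062 m/s.
Escape speed v_esc = √(2μ/r) = √2 × v_c = 1502 m/s.
Δv = v_esc − v_c = 440.0 m/s.

Δv ≈ 440 m/s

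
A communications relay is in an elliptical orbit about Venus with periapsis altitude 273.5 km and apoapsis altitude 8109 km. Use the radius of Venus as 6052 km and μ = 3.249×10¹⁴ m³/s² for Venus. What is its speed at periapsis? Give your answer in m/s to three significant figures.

r_p = 6052 + 273.5 = 6325.5 km = 6.3255×10⁶ m.
r_a = 6052 + 8109 = 14161 km = 1.4161×10⁷ m.
Semi-major axis a = (r_p + r_a)/2 = 10243 km = 1.024×10⁷ m.
Vis-viva: v² = μ(2/r − 1/a) = 3.249×10¹⁴ × (3.162×10⁻⁷ − 9.763×10⁻⁸) = 7.101×10⁷ m²/s².
v = 8427 m/s.

v ≈ 8430 m/s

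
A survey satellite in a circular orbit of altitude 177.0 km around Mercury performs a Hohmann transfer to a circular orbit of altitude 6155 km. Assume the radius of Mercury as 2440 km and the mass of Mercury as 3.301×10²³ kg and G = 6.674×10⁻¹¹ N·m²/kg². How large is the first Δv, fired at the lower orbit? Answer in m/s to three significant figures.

μ = GM = 6.674×10⁻¹¹ × 3.301×10²³ = 2.203×10¹³ m³/s².
r₁ = 2440 + 177.0 = 2617.0 km = 2.6170×10⁶ m.
r₂ = 2440 + 6155 = 8595.0 km = 8.5950×10⁶ m.
Transfer ellipse a_t = (r₁ + r₂)/2 = 5.606×10⁶ m.
At r₁: circular v_c1 = √(μ/r₁) = 2901 m/s; transfer-periherm v_p = √[μ(2/r₁ − 1/a_t)] = 3593 m/s.
Δv₁ = v_p − v_c1 = 691.2 m/s.

Δv ≈ 691 m/s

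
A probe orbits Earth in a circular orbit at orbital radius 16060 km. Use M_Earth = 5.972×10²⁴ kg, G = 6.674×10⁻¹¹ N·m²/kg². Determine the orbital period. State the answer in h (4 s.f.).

μ = GM = 6.674×10⁻¹¹ × 5.972×10²⁴ = 3.986×10¹⁴ m³/s².
r = 16060 km = 1.606×10⁷ m.
Kepler's third law: T = 2π√(r³/μ) = 2π√((1.606×10⁷)³ / 3.986×10¹⁴).
r³/μ = 1.039×10⁷ s², so T = 2π × 3.224×10³ = 2.026×10⁴ s.
Converting: 2.026×10⁴ s ÷ 3600 = 5.627 h.

T ≈ 5.627 h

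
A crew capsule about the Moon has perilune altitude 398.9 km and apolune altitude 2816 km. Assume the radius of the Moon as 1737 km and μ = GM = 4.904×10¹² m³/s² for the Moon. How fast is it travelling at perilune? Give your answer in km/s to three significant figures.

v ≈ 1.77 km/s

r_p = 1737 + 398.9 = 2135.9 km = 2.1359×10⁶ m.
r_a = 1737 + 2816 = 4553.0 km = 4.5530×10⁶ m.
Semi-major axis a = (r_p + r_a)/2 = 3344.4 km = 3.344×10⁶ m.
Vis-viva: v² = μ(2/r − 1/a) = 4.904×10¹² × (9.364×10⁻⁷ − 2.990×10⁻⁷) = 3.126×10⁶ m²/s².
v = 1768 m/s = 1.768 km/s.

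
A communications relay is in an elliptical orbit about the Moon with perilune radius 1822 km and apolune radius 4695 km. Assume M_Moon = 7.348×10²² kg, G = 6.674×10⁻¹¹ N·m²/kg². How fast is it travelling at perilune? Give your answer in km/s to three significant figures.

μ = GM = 6.674×10⁻¹¹ × 7.348×10²² = 4.904×10¹² m³/s².
Semi-major axis a = (r_p + r_a)/2 = 3258.5 km = 3.258×10⁶ m.
Vis-viva: v² = μ(2/r − 1/a) = 4.904×10¹² × (1.098×10⁻⁶ − 3.069×10⁻⁷) = 3.878×10⁶ m²/s².
v = 1969 m/s = 1.969 km/s.

v ≈ 1.97 km/s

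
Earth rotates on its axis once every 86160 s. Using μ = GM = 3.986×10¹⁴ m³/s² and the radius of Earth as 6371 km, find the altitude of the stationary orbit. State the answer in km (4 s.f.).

h_sync ≈ 35790 km

A synchronous orbit has period T, so by Kepler's third law a = (μT²/4π²)^(1/3).
μT²/4π² = 3.986×10¹⁴ × (8.616×10⁴)² / 39.48 = 7.495×10²² m³.
a = 4.216×10⁷ m = 42163 km.
Altitude h = a − R = 42163 − 6371 = 35792 km.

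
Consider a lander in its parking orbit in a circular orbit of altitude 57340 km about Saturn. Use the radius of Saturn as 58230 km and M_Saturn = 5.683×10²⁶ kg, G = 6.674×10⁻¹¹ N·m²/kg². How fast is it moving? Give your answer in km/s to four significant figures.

v ≈ 18.12 km/s

μ = GM = 6.674×10⁻¹¹ × 5.683×10²⁶ = 3.793×10¹⁶ m³/s².
r = 58230 + 57340 = 115570 km = 1.1557×10⁸ m.
For a circular orbit v = √(μ/r) = √(3.793×10¹⁶ / 1.156×10⁸) = √(3.282×10⁸) = 18120 m/s.
That is 18.12 km/s.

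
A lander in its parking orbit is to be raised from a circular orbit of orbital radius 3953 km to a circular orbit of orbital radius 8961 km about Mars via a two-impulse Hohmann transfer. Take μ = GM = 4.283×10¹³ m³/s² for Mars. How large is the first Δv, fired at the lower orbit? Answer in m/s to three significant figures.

Δv ≈ 586 m/s

r₁ = 3953 km = 3.953×10⁶ m.
r₂ = 8961 km = 8.961×10⁶ m.
Transfer ellipse a_t = (r₁ + r₂)/2 = 6.457×10⁶ m.
At r₁: circular v_c1 = √(μ/r₁) = 3292 m/s; transfer-periapsis v_p = √[μ(2/r₁ − 1/a_t)] = 3878 m/s.
Δv₁ = v_p − v_c1 = 586.1 m/s.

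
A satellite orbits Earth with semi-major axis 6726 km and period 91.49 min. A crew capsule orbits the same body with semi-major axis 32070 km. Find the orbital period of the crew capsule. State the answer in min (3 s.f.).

T₂ ≈ 953 min

Kepler's third law: T² ∝ a³, so T₂ = T₁ (a₂/a₁)^(3/2).
a₂/a₁ = 4.768, (a₂/a₁)^(3/2) = 10.41.
T₂ = 91.49 × 10.41 = 952.5 min.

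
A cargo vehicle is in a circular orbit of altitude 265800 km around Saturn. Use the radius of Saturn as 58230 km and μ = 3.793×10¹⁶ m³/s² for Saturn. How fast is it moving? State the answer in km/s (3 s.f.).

v ≈ 10.8 km/s

r = 58230 + 265800 = 324030 km = 3.2403×10⁸ m.
For a circular orbit v = √(μ/r) = √(3.793×10¹⁶ / 3.240×10⁸) = √(1.171×10⁸) = 10820 m/s.
That is 10.82 km/s.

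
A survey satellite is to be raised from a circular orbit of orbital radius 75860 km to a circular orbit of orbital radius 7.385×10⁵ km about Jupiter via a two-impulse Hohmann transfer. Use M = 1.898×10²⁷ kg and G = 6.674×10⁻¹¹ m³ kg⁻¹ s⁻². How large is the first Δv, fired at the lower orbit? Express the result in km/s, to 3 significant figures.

μ = GM = 6.674×10⁻¹¹ × 1.898×10²⁷ = 1.267×10¹⁷ m³/s².
r₁ = 75860 km = 7.586×10⁷ m.
r₂ = 7.385×10⁵ km = 7.385×10⁸ m.
Transfer ellipse a_t = (r₁ + r₂)/2 = 4.072×10⁸ m.
At r₁: circular v_c1 = √(μ/r₁) = 40860 m/s; transfer-perijove v_p = √[μ(2/r₁ − 1/a_t)] = 55030 m/s.
Δv₁ = v_p − v_c1 = 14170 m/s.
= 14.17 km/s.

Δv ≈ 14.2 km/s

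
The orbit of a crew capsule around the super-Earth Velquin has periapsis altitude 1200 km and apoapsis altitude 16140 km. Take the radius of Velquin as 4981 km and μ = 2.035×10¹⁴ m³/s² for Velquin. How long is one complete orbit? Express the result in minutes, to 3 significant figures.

r_p = 4981 + 1200 = 6181.0 km = 6.1810×10⁶ m.
r_a = 4981 + 16140 = 21121 km = 2.1121×10⁷ m.
Semi-major axis a = (r_p + r_a)/2 = (6181.0 + 21121)/2 = 13651 km = 1.365×10⁷ m.
By Kepler's third law T = 2π√(a³/μ) = 2π × 3.536×10³ = 2.221×10⁴ s.
= 370.2 minutes.

T ≈ 370 minutes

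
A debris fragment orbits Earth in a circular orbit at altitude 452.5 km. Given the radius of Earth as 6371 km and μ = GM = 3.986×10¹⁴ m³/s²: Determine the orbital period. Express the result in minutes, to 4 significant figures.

T ≈ 93.49 minutes

r = 6371 + 452.5 = 6823.5 km = 6.8235×10⁶ m.
Kepler's third law: T = 2π√(r³/μ) = 2π√((6.824×10⁶)³ / 3.986×10¹⁴).
r³/μ = 7.970×10⁵ s², so T = 2π × 8.928×10² = 5.609×10³ s.
Converting: 5.609×10³ s ÷ 60.00 = 93.49 minutes.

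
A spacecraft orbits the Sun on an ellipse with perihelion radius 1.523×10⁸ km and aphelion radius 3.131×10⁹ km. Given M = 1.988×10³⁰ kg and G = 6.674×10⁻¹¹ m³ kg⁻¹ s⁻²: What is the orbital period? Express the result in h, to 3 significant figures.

T ≈ 319000 h

μ = GM = 6.674×10⁻¹¹ × 1.988×10³⁰ = 1.327×10²⁰ m³/s².
Semi-major axis a = (r_p + r_a)/2 = (1.5230×10⁸ + 3.1310×10⁹)/2 = 1.6416×10⁹ km = 1.642×10¹² m.
By Kepler's third law T = 2π√(a³/μ) = 2π × 1.826×10⁸ = 1.147×10⁹ s.
= 3.187×10⁵ h.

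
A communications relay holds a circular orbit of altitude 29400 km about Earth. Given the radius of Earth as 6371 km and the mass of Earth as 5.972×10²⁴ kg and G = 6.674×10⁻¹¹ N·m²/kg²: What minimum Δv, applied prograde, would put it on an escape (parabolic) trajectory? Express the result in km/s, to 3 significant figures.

Δv ≈ 1.38 km/s

μ = GM = 6.674×10⁻¹¹ × 5.972×10²⁴ = 3.986×10¹⁴ m³/s².
r = 6371 + 29400 = 35771 km = 3.5771×10⁷ m.
Circular speed v_c = √(μ/r) = 3338 m/s.
Escape speed v_esc = √(2μ/r) = √2 × v_c = 4721 m/s.
Δv = v_esc − v_c = 1383 m/s = 1.383 km/s.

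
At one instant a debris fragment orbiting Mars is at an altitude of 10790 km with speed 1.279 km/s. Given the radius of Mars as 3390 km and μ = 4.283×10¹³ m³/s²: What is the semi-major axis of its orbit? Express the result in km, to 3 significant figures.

a ≈ 9720 km

r = 3390 + 10790 = 14180 km = 1.418×10⁷ m.
Vis-viva rearranged: 1/a = 2/r − v²/μ = 1.410×10⁻⁷ − 3.819×10⁻⁸ = 1.028×10⁻⁷ m⁻¹.
a = 9.723×10⁶ m = 9722.9 km.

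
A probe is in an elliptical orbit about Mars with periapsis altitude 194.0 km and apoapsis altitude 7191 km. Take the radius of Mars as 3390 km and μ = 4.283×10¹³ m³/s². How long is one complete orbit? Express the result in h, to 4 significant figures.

r_p = 3390 + 194.0 = 3584.0 km = 3.5840×10⁶ m.
r_a = 3390 + 7191 = 10581 km = 1.0581×10⁷ m.
Semi-major axis a = (r_p + r_a)/2 = (3584.0 + 10581)/2 = 7082.5 km = 7.082×10⁶ m.
By Kepler's third law T = 2π√(a³/μ) = 2π × 2.880×10³ = 1.810×10⁴ s.
= 5.027 h.

T ≈ 5.027 h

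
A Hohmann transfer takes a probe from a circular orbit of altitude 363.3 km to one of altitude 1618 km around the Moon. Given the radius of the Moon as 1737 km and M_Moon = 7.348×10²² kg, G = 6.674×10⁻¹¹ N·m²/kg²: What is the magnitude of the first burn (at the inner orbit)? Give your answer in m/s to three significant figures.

Δv ≈ 167 m/s

μ = GM = 6.674×10⁻¹¹ × 7.348×10²² = 4.904×10¹² m³/s².
r₁ = 1737 + 363.3 = 2100.3 km = 2.1003×10⁶ m.
r₂ = 1737 + 1618 = 3355.0 km = 3.3550×10⁶ m.
Transfer ellipse a_t = (r₁ + r₂)/2 = 2.728×10⁶ m.
At r₁: circular v_c1 = √(μ/r₁) = 1528 m/s; transfer-perilune v_p = √[μ(2/r₁ − 1/a_t)] = 1695 m/s.
Δv₁ = v_p − v_c1 = 166.6 m/s.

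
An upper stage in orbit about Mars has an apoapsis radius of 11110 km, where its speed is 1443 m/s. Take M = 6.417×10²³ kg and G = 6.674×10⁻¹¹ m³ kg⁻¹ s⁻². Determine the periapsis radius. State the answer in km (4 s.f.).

periapsis radius ≈ 4111 km

μ = GM = 6.674×10⁻¹¹ × 6.417×10²³ = 4.283×10¹³ m³/s².
r_a = 1.111×10⁷ m.
Specific energy ε = v²/2 − μ/r = -2.814×10⁶ J/kg, so a = −μ/(2ε) = 7.610×10⁶ m.
The apsides satisfy r_p + r_a = 2a, so the periapsis radius is 2a − r_a = 4.111×10⁶ m = 4110.9 km.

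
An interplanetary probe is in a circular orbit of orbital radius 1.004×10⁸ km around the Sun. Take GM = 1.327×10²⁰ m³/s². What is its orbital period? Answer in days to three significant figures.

r = 1.004×10⁸ km = 1.004×10¹¹ m.
Kepler's third law: T = 2π√(r³/μ) = 2π√((1.004×10¹¹)³ / 1.327×10²⁰).
r³/μ = 7.627×10¹² s², so T = 2π × 2.762×10⁶ = 1.735×10⁷ s.
Converting: 1.735×10⁷ s ÷ 86400 = 200.8 days.

T ≈ 201 days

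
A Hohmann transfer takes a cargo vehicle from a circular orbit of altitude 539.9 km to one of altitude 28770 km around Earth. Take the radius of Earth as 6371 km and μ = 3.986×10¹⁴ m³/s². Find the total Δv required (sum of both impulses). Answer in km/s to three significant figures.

r₁ = 6371 + 539.9 = 6910.9 km = 6.9109×10⁶ m.
r₂ = 6371 + 28770 = 35141 km = 3.5141×10⁷ m.
Transfer ellipse a_t = (r₁ + r₂)/2 = 2.103×10⁷ m.
At r₁: circular v_c1 = √(μ/r₁) = 7595 m/s; transfer-perigee v_p = √[μ(2/r₁ − 1/a_t)] = 9818 m/s.
Δv₁ = v_p − v_c1 = 2224 m/s.
At r₂: circular v_c2 = √(μ/r₂) = 3368 m/s; transfer-apogee v_a = √[μ(2/r₂ − 1/a_t)] = 1931 m/s.
Δv₂ = v_c2 − v_a = 1437 m/s.
Total Δv = Δv₁ + Δv₂ = 3661 m/s = 3.661 km/s.

Δv_total ≈ 3.66 km/s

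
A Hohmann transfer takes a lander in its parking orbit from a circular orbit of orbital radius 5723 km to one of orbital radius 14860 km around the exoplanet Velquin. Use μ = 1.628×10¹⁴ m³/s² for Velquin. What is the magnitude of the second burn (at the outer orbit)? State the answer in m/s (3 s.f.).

r₁ = 5723 km = 5.723×10⁶ m.
r₂ = 14860 km = 1.486×10⁷ m.
Transfer ellipse a_t = (r₁ + r₂)/2 = 1.029×10⁷ m.
At r₁: circular v_c1 = √(μ/r₁) = 5334 m/s; transfer-periapsis v_p = √[μ(2/r₁ − 1/a_t)] = 6409 m/s.
At r₂: circular v_c2 = √(μ/r₂) = 3310 m/s; transfer-apoapsis v_a = √[μ(2/r₂ − 1/a_t)] = 2468 m/s.
Δv₂ = v_c2 − v_a = 841.7 m/s.

Δv ≈ 842 m/s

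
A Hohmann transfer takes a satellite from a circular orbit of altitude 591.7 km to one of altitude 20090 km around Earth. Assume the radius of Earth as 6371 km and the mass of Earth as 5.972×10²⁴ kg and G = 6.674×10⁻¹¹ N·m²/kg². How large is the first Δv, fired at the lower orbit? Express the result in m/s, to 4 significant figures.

Δv ≈ 1954 m/s

μ = GM = 6.674×10⁻¹¹ × 5.972×10²⁴ = 3.986×10¹⁴ m³/s².
r₁ = 6371 + 591.7 = 6962.7 km = 6.9627×10⁶ m.
r₂ = 6371 + 20090 = 26461 km = 2.6461×10⁷ m.
Transfer ellipse a_t = (r₁ + r₂)/2 = 1.671×10⁷ m.
At r₁: circular v_c1 = √(μ/r₁) = 7566 m/s; transfer-perigee v_p = √[μ(2/r₁ − 1/a_t)] = 9520 m/s.
Δv₁ = v_p − v_c1 = 1954 m/s.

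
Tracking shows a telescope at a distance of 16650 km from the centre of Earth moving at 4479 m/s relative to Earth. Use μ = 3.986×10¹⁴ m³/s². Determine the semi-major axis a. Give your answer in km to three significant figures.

r = 1.665×10⁷ m.
Vis-viva rearranged: 1/a = 2/r − v²/μ = 1.201×10⁻⁷ − 5.033×10⁻⁸ = 6.979×10⁻⁸ m⁻¹.
a = 1.433×10⁷ m = 14329 km.

a ≈ 14300 km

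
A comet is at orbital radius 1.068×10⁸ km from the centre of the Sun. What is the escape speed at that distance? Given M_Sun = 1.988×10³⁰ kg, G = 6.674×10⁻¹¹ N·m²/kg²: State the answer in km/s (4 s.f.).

v_esc ≈ 49.85 km/s

μ = GM = 6.674×10⁻¹¹ × 1.988×10³⁰ = 1.327×10²⁰ m³/s².
r = 1.068×10⁸ km = 1.068×10¹¹ m.
Escape speed v_esc = √(2μ/r) = √(2 × 1.327×10²⁰ / 1.068×10¹¹) = √(2.485×10⁹) = 49850 m/s.
= 49.85 km/s.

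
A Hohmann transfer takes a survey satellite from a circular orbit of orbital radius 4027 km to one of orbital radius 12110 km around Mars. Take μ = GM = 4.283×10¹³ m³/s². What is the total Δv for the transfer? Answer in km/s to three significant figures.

r₁ = 4027 km = 4.027×10⁶ m.
r₂ = 12110 km = 1.211×10⁷ m.
Transfer ellipse a_t = (r₁ + r₂)/2 = 8.068×10⁶ m.
At r₁: circular v_c1 = √(μ/r₁) = 3261 m/s; transfer-periapsis v_p = √[μ(2/r₁ − 1/a_t)] = 3995 m/s.
Δv₁ = v_p − v_c1 = 734.1 m/s.
At r₂: circular v_c2 = √(μ/r₂) = 1881 m/s; transfer-apoapsis v_a = √[μ(2/r₂ − 1/a_t)] = 1329 m/s.
Δv₂ = v_c2 − v_a = 552.0 m/s.
Total Δv = Δv₁ + Δv₂ = 1286 m/s = 1.286 km/s.

Δv_total ≈ 1.29 km/s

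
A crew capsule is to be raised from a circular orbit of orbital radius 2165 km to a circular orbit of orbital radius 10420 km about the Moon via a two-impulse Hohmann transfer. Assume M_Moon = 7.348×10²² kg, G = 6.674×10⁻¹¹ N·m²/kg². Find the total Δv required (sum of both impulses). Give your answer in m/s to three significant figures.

μ = GM = 6.674×10⁻¹¹ × 7.348×10²² = 4.904×10¹² m³/s².
r₁ = 2165 km = 2.165×10⁶ m.
r₂ = 10420 km = 1.042×10⁷ m.
Transfer ellipse a_t = (r₁ + r₂)/2 = 6.292×10⁶ m.
At r₁: circular v_c1 = √(μ/r₁) = 1505 m/s; transfer-perilune v_p = √[μ(2/r₁ − 1/a_t)] = 1937 m/s.
Δv₁ = v_p − v_c1 = 431.7 m/s.
At r₂: circular v_c2 = √(μ/r₂) = 686.0 m/s; transfer-apolune v_a = √[μ(2/r₂ − 1/a_t)] = 402.4 m/s.
Δv₂ = v_c2 − v_a = 283.6 m/s.
Total Δv = Δv₁ + Δv₂ = 715.3 m/s.

Δv_total ≈ 715 m/s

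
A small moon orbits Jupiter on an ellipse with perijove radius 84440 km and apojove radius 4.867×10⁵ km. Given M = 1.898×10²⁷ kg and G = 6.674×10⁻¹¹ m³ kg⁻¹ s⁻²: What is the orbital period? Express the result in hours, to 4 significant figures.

μ = GM = 6.674×10⁻¹¹ × 1.898×10²⁷ = 1.267×10¹⁷ m³/s².
Semi-major axis a = (r_p + r_a)/2 = (84440 + 4.8670×10⁵)/2 = 2.8557×10⁵ km = 2.856×10⁸ m.
By Kepler's third law T = 2π√(a³/μ) = 2π × 1.356×10⁴ = 8.519×10⁴ s.
= 23.66 hours.

T ≈ 23.66 hours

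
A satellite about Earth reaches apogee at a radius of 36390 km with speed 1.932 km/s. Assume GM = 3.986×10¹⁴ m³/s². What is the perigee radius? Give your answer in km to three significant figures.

r_a = 3.639×10⁷ m.
Specific energy ε = v²/2 − μ/r = -9.087×10⁶ J/kg, so a = −μ/(2ε) = 2.193×10⁷ m.
The apsides satisfy r_p + r_a = 2a, so the perigee radius is 2a − r_a = 7.474×10⁶ m = 7473.7 km.

perigee radius ≈ 7470 km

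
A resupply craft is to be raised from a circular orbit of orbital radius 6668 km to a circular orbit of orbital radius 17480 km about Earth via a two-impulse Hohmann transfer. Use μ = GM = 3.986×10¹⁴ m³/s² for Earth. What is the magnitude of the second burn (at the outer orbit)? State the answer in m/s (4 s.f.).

Δv ≈ 1227 m/s

r₁ = 6668 km = 6.668×10⁶ m.
r₂ = 17480 km = 1.748×10⁷ m.
Transfer ellipse a_t = (r₁ + r₂)/2 = 1.207×10⁷ m.
At r₁: circular v_c1 = √(μ/r₁) = 7732 m/s; transfer-perigee v_p = √[μ(2/r₁ − 1/a_t)] = 9303 m/s.
At r₂: circular v_c2 = √(μ/r₂) = 4775 m/s; transfer-apogee v_a = √[μ(2/r₂ − 1/a_t)] = 3549 m/s.
Δv₂ = v_c2 − v_a = 1227 m/s.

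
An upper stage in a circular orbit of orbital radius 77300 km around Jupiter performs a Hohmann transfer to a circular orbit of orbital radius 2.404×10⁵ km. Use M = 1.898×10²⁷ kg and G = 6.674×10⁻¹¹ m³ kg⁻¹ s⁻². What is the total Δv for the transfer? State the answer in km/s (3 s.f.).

Δv_total ≈ 16.3 km/s

μ = GM = 6.674×10⁻¹¹ × 1.898×10²⁷ = 1.267×10¹⁷ m³/s².
r₁ = 77300 km = 7.730×10⁷ m.
r₂ = 2.404×10⁵ km = 2.404×10⁸ m.
Transfer ellipse a_t = (r₁ + r₂)/2 = 1.588×10⁸ m.
At r₁: circular v_c1 = √(μ/r₁) = 40480 m/s; transfer-perijove v_p = √[μ(2/r₁ − 1/a_t)] = 49800 m/s.
Δv₁ = v_p − v_c1 = 9318 m/s.
At r₂: circular v_c2 = √(μ/r₂) = 22950 m/s; transfer-apojove v_a = √[μ(2/r₂ − 1/a_t)] = 16010 m/s.
Δv₂ = v_c2 − v_a = 6942 m/s.
Total Δv = Δv₁ + Δv₂ = 16260 m/s = 16.26 km/s.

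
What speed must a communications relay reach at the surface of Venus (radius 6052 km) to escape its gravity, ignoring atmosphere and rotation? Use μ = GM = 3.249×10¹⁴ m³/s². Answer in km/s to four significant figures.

r = R = 6.052×10⁶ m.
Escape speed v_esc = √(2μ/r) = √(2 × 3.249×10¹⁴ / 6.052×10⁶) = √(1.074×10⁸) = 10360 m/s.
= 10.36 km/s.

v_esc ≈ 10.36 km/s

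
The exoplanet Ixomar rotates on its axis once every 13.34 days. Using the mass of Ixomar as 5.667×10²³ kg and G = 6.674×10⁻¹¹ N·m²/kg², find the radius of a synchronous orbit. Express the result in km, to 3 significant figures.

μ = GM = 6.674×10⁻¹¹ × 5.667×10²³ = 3.782×10¹³ m³/s².
T = 13.34 days = 1.153×10⁶ s.
A synchronous orbit has period T, so by Kepler's third law a = (μT²/4π²)^(1/3).
μT²/4π² = 3.782×10¹³ × (1.153×10⁶)² / 39.48 = 1.273×10²⁴ m³.
a = 1.084×10⁸ m = 1.0837×10⁵ km.

r_sync ≈ 1.08×10⁵ km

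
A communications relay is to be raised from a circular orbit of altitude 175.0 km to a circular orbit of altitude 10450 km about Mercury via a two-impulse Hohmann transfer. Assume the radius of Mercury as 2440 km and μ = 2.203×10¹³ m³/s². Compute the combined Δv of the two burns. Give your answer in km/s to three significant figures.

r₁ = 2440 + 175.0 = 2615.0 km = 2.6150×10⁶ m.
r₂ = 2440 + 10450 = 12890 km = 1.2890×10⁷ m.
Transfer ellipse a_t = (r₁ + r₂)/2 = 7.752×10⁶ m.
At r₁: circular v_c1 = √(μ/r₁) = 2902 m/s; transfer-periherm v_p = √[μ(2/r₁ − 1/a_t)] = 3743 m/s.
Δv₁ = v_p − v_c1 = 840.1 m/s.
At r₂: circular v_c2 = √(μ/r₂) = 1307 m/s; transfer-apoherm v_a = √[μ(2/r₂ − 1/a_t)] = 759.3 m/s.
Δv₂ = v_c2 − v_a = 548.0 m/s.
Total Δv = Δv₁ + Δv₂ = 1388 m/s = 1.388 km/s.

Δv_total ≈ 1.39 km/s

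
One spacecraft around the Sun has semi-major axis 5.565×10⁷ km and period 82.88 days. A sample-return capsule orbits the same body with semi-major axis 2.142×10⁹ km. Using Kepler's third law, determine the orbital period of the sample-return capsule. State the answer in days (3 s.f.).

T₂ ≈ 19800 days

Kepler's third law: T² ∝ a³, so T₂ = T₁ (a₂/a₁)^(3/2).
a₂/a₁ = 38.49, (a₂/a₁)^(3/2) = 238.8.
T₂ = 82.88 × 238.8 = 19790 days.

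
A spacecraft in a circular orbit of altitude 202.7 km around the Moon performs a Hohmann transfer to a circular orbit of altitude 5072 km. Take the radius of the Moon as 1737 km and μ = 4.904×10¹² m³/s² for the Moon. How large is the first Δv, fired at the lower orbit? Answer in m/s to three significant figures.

r₁ = 1737 + 202.7 = 1939.7 km = 1.9397×10⁶ m.
r₂ = 1737 + 5072 = 6809.0 km = 6.8090×10⁶ m.
Transfer ellipse a_t = (r₁ + r₂)/2 = 4.374×10⁶ m.
At r₁: circular v_c1 = √(μ/r₁) = 1590 m/s; transfer-perilune v_p = √[μ(2/r₁ − 1/a_t)] = 1984 m/s.
Δv₁ = v_p − v_c1 = 393.7 m/s.

Δv ≈ 394 m/s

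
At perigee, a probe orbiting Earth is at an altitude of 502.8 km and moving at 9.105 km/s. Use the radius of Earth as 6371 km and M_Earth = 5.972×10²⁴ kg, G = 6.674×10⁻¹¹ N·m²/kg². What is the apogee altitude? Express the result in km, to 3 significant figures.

apogee altitude ≈ 10900 km

μ = GM = 6.674×10⁻¹¹ × 5.972×10²⁴ = 3.986×10¹⁴ m³/s².
r_p = 6371 + 502.8 = 6873.8 km = 6.874×10⁶ m.
Specific energy ε = v²/2 − μ/r = -1.653×10⁷ J/kg, so a = −μ/(2ε) = 1.205×10⁷ m.
The apsides satisfy r_p + r_a = 2a, so the apogee radius is 2a − r_p = 1.723×10⁷ m = 17233 km.
Apogee altitude = 17233 − 6371 = 10862 km.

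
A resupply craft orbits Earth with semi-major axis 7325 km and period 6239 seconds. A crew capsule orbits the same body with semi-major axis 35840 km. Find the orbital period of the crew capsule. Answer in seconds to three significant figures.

Kepler's third law: T² ∝ a³, so T₂ = T₁ (a₂/a₁)^(3/2).
a₂/a₁ = 4.893, (a₂/a₁)^(3/2) = 10.82.
T₂ = 6239 × 10.82 = 67520 seconds.

T₂ ≈ 67500 seconds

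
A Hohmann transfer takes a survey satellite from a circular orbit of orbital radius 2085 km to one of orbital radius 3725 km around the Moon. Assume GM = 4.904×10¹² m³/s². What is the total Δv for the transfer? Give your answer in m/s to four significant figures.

Δv_total ≈ 378.3 m/s

r₁ = 2085 km = 2.085×10⁶ m.
r₂ = 3725 km = 3.725×10⁶ m.
Transfer ellipse a_t = (r₁ + r₂)/2 = 2.905×10⁶ m.
At r₁: circular v_c1 = √(μ/r₁) = 1534 m/s; transfer-perilune v_p = √[μ(2/r₁ − 1/a_t)] = 1737 m/s.
Δv₁ = v_p − v_c1 = 203.0 m/s.
At r₂: circular v_c2 = √(μ/r₂) = 1147 m/s; transfer-apolune v_a = √[μ(2/r₂ − 1/a_t)] = 972.1 m/s.
Δv₂ = v_c2 − v_a = 175.3 m/s.
Total Δv = Δv₁ + Δv₂ = 378.3 m/s.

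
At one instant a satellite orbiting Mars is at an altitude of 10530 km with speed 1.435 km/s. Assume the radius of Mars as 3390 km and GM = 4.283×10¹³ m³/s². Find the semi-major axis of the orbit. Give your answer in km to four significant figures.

a ≈ 10460 km

r = 3390 + 10530 = 13920 km = 1.392×10⁷ m.
Vis-viva rearranged: 1/a = 2/r − v²/μ = 1.437×10⁻⁷ − 4.808×10⁻⁸ = 9.560×10⁻⁸ m⁻¹.
a = 1.046×10⁷ m = 10460 km.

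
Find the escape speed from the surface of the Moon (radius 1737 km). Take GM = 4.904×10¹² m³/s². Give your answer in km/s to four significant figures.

v_esc ≈ 2.376 km/s

r = R = 1.737×10⁶ m.
Escape speed v_esc = √(2μ/r) = √(2 × 4.904×10¹² / 1.737×10⁶) = √(5.647×10⁶) = 2376 m/s.
= 2.376 km/s.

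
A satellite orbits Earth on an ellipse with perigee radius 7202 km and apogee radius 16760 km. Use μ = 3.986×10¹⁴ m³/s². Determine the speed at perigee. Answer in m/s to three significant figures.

v ≈ 8800 m/s

Semi-major axis a = (r_p + r_a)/2 = 11981 km = 1.198×10⁷ m.
Vis-viva: v² = μ(2/r − 1/a) = 3.986×10¹⁴ × (2.777×10⁻⁷ − 8.347×10⁻⁸) = 7.742×10⁷ m²/s².
v = 8799 m/s.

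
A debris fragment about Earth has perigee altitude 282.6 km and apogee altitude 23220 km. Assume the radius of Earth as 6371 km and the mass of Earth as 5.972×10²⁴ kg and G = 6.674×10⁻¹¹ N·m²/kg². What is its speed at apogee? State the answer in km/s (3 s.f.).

v ≈ 2.22 km/s

μ = GM = 6.674×10⁻¹¹ × 5.972×10²⁴ = 3.986×10¹⁴ m³/s².
r_p = 6371 + 282.6 = 6653.6 km = 6.6536×10⁶ m.
r_a = 6371 + 23220 = 29591 km = 2.9591×10⁷ m.
Semi-major axis a = (r_p + r_a)/2 = 18122 km = 1.812×10⁷ m.
Vis-viva: v² = μ(2/r − 1/a) = 3.986×10¹⁴ × (6.759×10⁻⁸ − 5.518×10⁻⁸) = 4.945×10⁶ m²/s².
v = 2224 m/s = 2.224 km/s.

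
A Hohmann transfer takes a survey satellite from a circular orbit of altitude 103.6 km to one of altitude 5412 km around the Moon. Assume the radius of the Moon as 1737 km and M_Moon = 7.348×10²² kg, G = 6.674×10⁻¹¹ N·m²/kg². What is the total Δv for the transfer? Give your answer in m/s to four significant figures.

Δv_total ≈ 724.5 m/s

μ = GM = 6.674×10⁻¹¹ × 7.348×10²² = 4.904×10¹² m³/s².
r₁ = 1737 + 103.6 = 1840.6 km = 1.8406×10⁶ m.
r₂ = 1737 + 5412 = 7149.0 km = 7.1490×10⁶ m.
Transfer ellipse a_t = (r₁ + r₂)/2 = 4.495×10⁶ m.
At r₁: circular v_c1 = √(μ/r₁) = 1632 m/s; transfer-perilune v_p = √[μ(2/r₁ − 1/a_t)] = 2059 m/s.
Δv₁ = v_p − v_c1 = 426.3 m/s.
At r₂: circular v_c2 = √(μ/r₂) = 828.2 m/s; transfer-apolune v_a = √[μ(2/r₂ − 1/a_t)] = 530.0 m/s.
Δv₂ = v_c2 − v_a = 298.2 m/s.
Total Δv = Δv₁ + Δv₂ = 724.5 m/s.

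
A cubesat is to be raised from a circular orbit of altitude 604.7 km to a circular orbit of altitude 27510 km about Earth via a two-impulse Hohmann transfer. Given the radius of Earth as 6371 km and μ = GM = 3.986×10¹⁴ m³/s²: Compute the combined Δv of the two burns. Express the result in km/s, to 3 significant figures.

Δv_total ≈ 3.60 km/s

r₁ = 6371 + 604.7 = 6975.7 km = 6.9757×10⁶ m.
r₂ = 6371 + 27510 = 33881 km = 3.3881×10⁷ m.
Transfer ellipse a_t = (r₁ + r₂)/2 = 2.043×10⁷ m.
At r₁: circular v_c1 = √(μ/r₁) = 7559 m/s; transfer-perigee v_p = √[μ(2/r₁ − 1/a_t)] = 9735 m/s.
Δv₁ = v_p − v_c1 = 2176 m/s.
At r₂: circular v_c2 = √(μ/r₂) = 3430 m/s; transfer-apogee v_a = √[μ(2/r₂ − 1/a_t)] = 2004 m/s.
Δv₂ = v_c2 − v_a = 1426 m/s.
Total Δv = Δv₁ + Δv₂ = 3601 m/s = 3.601 km/s.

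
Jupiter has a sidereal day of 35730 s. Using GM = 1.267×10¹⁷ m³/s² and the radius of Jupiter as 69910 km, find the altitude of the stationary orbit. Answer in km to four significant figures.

A synchronous orbit has period T, so by Kepler's third law a = (μT²/4π²)^(1/3).
μT²/4π² = 1.267×10¹⁷ × (3.573×10⁴)² / 39.48 = 4.097×10²⁴ m³.
a = 1.600×10⁸ m = 1.6002×10⁵ km.
Altitude h = a − R = 1.6002×10⁵ − 69910 = 90105 km.

h_sync ≈ 90110 km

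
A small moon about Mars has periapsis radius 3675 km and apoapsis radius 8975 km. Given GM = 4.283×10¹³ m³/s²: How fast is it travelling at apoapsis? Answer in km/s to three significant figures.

v ≈ 1.67 km/s

Semi-major axis a = (r_p + r_a)/2 = 6325.0 km = 6.325×10⁶ m.
Vis-viva: v² = μ(2/r − 1/a) = 4.283×10¹³ × (2.228×10⁻⁷ − 1.581×10⁻⁷) = 2.773×10⁶ m²/s².
v = 1665 m/s = 1.665 km/s.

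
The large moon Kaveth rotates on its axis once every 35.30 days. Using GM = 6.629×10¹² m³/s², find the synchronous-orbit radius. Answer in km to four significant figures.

r_sync ≈ 1.160×10⁵ km

T = 35.30 days = 3.050×10⁶ s.
A synchronous orbit has period T, so by Kepler's third law a = (μT²/4π²)^(1/3).
μT²/4π² = 6.629×10¹² × (3.050×10⁶)² / 39.48 = 1.562×10²⁴ m³.
a = 1.160×10⁸ m = 1.1603×10⁵ km.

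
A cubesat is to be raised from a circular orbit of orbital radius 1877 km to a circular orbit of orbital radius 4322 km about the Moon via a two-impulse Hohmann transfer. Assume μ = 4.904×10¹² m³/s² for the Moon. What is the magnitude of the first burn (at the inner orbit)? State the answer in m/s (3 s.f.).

r₁ = 1877 km = 1.877×10⁶ m.
r₂ = 4322 km = 4.322×10⁶ m.
Transfer ellipse a_t = (r₁ + r₂)/2 = 3.100×10⁶ m.
At r₁: circular v_c1 = √(μ/r₁) = 1616 m/s; transfer-perilune v_p = √[μ(2/r₁ − 1/a_t)] = 1909 m/s.
Δv₁ = v_p − v_c1 = 292.3 m/s.

Δv ≈ 292 m/s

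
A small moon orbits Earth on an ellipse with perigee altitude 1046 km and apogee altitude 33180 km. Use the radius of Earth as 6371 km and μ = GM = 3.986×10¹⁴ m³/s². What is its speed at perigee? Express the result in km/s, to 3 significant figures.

r_p = 6371 + 1046 = 7417.0 km = 7.4170×10⁶ m.
r_a = 6371 + 33180 = 39551 km = 3.9551×10⁷ m.
Semi-major axis a = (r_p + r_a)/2 = 23484 km = 2.348×10⁷ m.
Vis-viva: v² = μ(2/r − 1/a) = 3.986×10¹⁴ × (2.697×10⁻⁷ − 4.258×10⁻⁸) = 9.051×10⁷ m²/s².
v = 9514 m/s = 9.514 km/s.

v ≈ 9.51 km/s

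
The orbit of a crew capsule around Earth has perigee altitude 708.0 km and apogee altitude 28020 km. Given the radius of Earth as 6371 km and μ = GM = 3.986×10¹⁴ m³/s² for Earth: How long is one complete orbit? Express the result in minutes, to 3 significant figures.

T ≈ 495 minutes

r_p = 6371 + 708.0 = 7079.0 km = 7.0790×10⁶ m.
r_a = 6371 + 28020 = 34391 km = 3.4391×10⁷ m.
Semi-major axis a = (r_p + r_a)/2 = (7079.0 + 34391)/2 = 20735 km = 2.074×10⁷ m.
By Kepler's third law T = 2π√(a³/μ) = 2π × 4.729×10³ = 2.971×10⁴ s.
= 495.2 minutes.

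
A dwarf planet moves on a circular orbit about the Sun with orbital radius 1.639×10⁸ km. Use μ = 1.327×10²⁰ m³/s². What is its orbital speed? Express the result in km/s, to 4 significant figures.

v ≈ 28.45 km/s

r = 1.639×10⁸ km = 1.639×10¹¹ m.
For a circular orbit v = √(μ/r) = √(1.327×10²⁰ / 1.639×10¹¹) = √(8.096×10⁸) = 28450 m/s.
That is 28.45 km/s.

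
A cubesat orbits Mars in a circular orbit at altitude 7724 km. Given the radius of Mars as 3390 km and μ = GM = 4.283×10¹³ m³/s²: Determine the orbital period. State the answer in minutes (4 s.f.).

T ≈ 592.9 minutes

r = 3390 + 7724 = 11114 km = 1.1114×10⁷ m.
Kepler's third law: T = 2π√(r³/μ) = 2π√((1.111×10⁷)³ / 4.283×10¹³).
r³/μ = 3.205×10⁷ s², so T = 2π × 5.662×10³ = 3.557×10⁴ s.
Converting: 3.557×10⁴ s ÷ 60.00 = 592.9 minutes.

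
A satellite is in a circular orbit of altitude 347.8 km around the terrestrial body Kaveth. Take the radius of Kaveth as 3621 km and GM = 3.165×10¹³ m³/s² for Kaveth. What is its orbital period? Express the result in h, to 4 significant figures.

T ≈ 2.453 h

r = 3621 + 347.8 = 3968.8 km = 3.9688×10⁶ m.
Kepler's third law: T = 2π√(r³/μ) = 2π√((3.969×10⁶)³ / 3.165×10¹³).
r³/μ = 1.975×10⁶ s², so T = 2π × 1.405×10³ = 8.830×10³ s.
Converting: 8.830×10³ s ÷ 3600 = 2.453 h.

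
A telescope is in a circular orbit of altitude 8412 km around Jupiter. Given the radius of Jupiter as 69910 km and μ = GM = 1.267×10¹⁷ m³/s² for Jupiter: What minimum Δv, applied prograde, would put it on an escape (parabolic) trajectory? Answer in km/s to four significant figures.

r = 69910 + 8412 = 78322 km = 7.8322×10⁷ m.
Circular speed v_c = √(μ/r) = 40220 m/s.
Escape speed v_esc = √(2μ/r) = √2 × v_c = 56880 m/s.
Δv = v_esc − v_c = 16660 m/s = 16.66 km/s.

Δv ≈ 16.66 km/s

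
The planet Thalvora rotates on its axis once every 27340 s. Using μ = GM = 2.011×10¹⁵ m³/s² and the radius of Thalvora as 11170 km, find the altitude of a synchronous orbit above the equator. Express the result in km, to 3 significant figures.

h_sync ≈ 22500 km

A synchronous orbit has period T, so by Kepler's third law a = (μT²/4π²)^(1/3).
μT²/4π² = 2.011×10¹⁵ × (2.734×10⁴)² / 39.48 = 3.808×10²² m³.
a = 3.364×10⁷ m = 33642 km.
Altitude h = a − R = 33642 − 11170 = 22472 km.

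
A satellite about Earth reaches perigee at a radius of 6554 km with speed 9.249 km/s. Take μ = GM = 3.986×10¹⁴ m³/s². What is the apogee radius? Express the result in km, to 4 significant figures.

r_p = 6.554×10⁶ m.
Specific energy ε = v²/2 − μ/r = -1.805×10⁷ J/kg, so a = −μ/(2ε) = 1.104×10⁷ m.
The apsides satisfy r_p + r_a = 2a, so the apogee radius is 2a − r_p = 1.553×10⁷ m = 15534 km.

apogee radius ≈ 15530 km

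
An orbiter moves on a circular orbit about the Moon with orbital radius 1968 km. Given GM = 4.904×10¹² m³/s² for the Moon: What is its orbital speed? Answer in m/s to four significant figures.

v ≈ 1579 m/s

r = 1968 km = 1.968×10⁶ m.
For a circular orbit v = √(μ/r) = √(4.904×10¹² / 1.968×10⁶) = √(2.492×10⁶) = 1579 m/s.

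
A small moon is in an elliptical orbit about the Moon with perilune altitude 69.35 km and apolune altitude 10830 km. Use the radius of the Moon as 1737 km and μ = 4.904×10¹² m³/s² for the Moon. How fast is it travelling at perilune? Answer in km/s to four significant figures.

v ≈ 2.179 km/s

r_p = 1737 + 69.35 = 1806.3 km = 1.8064×10⁶ m.
r_a = 1737 + 10830 = 12567 km = 1.2567×10⁷ m.
Semi-major axis a = (r_p + r_a)/2 = 7186.7 km = 7.187×10⁶ m.
Vis-viva: v² = μ(2/r − 1/a) = 4.904×10¹² × (1.107×10⁻⁶ − 1.391×10⁻⁷) = 4.747×10⁶ m²/s².
v = 2179 m/s = 2.179 km/s.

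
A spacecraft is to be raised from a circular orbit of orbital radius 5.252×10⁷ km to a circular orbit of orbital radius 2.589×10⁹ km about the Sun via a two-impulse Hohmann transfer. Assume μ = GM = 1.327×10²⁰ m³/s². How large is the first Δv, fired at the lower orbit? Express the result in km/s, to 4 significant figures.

r₁ = 5.252×10⁷ km = 5.252×10¹⁰ m.
r₂ = 2.589×10⁹ km = 2.589×10¹² m.
Transfer ellipse a_t = (r₁ + r₂)/2 = 1.321×10¹² m.
At r₁: circular v_c1 = √(μ/r₁) = 50270 m/s; transfer-perihelion v_p = √[μ(2/r₁ − 1/a_t)] = 70380 m/s.
Δv₁ = v_p − v_c1 = 20110 m/s.
= 20.11 km/s.

Δv ≈ 20.11 km/s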